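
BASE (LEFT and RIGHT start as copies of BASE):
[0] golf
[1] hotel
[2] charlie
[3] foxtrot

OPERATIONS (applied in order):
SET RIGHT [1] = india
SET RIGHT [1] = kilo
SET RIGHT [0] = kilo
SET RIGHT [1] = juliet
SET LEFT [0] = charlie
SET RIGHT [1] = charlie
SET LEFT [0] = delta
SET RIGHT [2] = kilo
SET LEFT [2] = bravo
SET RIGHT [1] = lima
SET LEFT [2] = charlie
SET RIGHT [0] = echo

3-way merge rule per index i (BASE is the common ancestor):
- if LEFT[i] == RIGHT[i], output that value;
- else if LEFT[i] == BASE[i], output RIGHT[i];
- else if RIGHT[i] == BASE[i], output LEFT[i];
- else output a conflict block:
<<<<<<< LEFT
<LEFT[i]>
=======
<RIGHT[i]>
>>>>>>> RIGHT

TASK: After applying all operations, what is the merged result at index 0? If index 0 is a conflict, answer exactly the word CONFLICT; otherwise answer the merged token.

Answer: CONFLICT

Derivation:
Final LEFT:  [delta, hotel, charlie, foxtrot]
Final RIGHT: [echo, lima, kilo, foxtrot]
i=0: BASE=golf L=delta R=echo all differ -> CONFLICT
i=1: L=hotel=BASE, R=lima -> take RIGHT -> lima
i=2: L=charlie=BASE, R=kilo -> take RIGHT -> kilo
i=3: L=foxtrot R=foxtrot -> agree -> foxtrot
Index 0 -> CONFLICT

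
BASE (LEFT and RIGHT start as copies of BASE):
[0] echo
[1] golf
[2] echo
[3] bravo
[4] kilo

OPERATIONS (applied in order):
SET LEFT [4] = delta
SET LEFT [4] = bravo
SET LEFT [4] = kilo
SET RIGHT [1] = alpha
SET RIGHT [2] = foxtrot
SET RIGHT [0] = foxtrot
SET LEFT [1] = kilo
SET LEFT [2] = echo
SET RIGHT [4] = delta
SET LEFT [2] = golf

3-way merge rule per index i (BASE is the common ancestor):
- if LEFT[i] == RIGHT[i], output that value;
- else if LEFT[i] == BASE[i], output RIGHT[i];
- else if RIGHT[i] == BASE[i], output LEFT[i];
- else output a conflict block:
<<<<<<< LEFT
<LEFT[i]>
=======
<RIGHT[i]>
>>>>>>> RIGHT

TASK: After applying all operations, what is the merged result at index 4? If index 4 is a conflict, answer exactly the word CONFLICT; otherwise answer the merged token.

Answer: delta

Derivation:
Final LEFT:  [echo, kilo, golf, bravo, kilo]
Final RIGHT: [foxtrot, alpha, foxtrot, bravo, delta]
i=0: L=echo=BASE, R=foxtrot -> take RIGHT -> foxtrot
i=1: BASE=golf L=kilo R=alpha all differ -> CONFLICT
i=2: BASE=echo L=golf R=foxtrot all differ -> CONFLICT
i=3: L=bravo R=bravo -> agree -> bravo
i=4: L=kilo=BASE, R=delta -> take RIGHT -> delta
Index 4 -> delta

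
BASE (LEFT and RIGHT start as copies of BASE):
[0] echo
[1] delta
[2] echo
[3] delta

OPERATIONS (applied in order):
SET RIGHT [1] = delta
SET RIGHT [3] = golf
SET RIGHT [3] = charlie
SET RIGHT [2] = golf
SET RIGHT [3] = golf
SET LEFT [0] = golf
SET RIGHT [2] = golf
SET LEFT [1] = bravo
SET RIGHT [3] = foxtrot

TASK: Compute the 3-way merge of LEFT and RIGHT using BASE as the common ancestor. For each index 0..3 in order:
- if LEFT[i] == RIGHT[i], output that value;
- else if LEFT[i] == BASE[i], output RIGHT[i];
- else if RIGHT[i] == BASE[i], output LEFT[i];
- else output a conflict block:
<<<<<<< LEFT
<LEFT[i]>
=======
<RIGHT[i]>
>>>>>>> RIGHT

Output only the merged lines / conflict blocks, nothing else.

Final LEFT:  [golf, bravo, echo, delta]
Final RIGHT: [echo, delta, golf, foxtrot]
i=0: L=golf, R=echo=BASE -> take LEFT -> golf
i=1: L=bravo, R=delta=BASE -> take LEFT -> bravo
i=2: L=echo=BASE, R=golf -> take RIGHT -> golf
i=3: L=delta=BASE, R=foxtrot -> take RIGHT -> foxtrot

Answer: golf
bravo
golf
foxtrot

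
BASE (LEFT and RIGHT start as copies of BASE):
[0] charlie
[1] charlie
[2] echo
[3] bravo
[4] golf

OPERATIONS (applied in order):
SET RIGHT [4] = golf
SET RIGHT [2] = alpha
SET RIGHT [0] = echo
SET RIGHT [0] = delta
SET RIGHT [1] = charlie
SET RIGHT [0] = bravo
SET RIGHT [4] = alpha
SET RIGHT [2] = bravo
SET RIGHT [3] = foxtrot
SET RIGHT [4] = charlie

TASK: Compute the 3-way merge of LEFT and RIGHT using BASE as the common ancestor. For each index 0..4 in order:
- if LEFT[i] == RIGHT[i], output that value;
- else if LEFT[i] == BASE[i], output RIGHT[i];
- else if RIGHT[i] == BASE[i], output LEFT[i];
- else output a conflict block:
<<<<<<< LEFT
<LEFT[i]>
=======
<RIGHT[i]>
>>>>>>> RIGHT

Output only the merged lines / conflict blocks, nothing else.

Final LEFT:  [charlie, charlie, echo, bravo, golf]
Final RIGHT: [bravo, charlie, bravo, foxtrot, charlie]
i=0: L=charlie=BASE, R=bravo -> take RIGHT -> bravo
i=1: L=charlie R=charlie -> agree -> charlie
i=2: L=echo=BASE, R=bravo -> take RIGHT -> bravo
i=3: L=bravo=BASE, R=foxtrot -> take RIGHT -> foxtrot
i=4: L=golf=BASE, R=charlie -> take RIGHT -> charlie

Answer: bravo
charlie
bravo
foxtrot
charlie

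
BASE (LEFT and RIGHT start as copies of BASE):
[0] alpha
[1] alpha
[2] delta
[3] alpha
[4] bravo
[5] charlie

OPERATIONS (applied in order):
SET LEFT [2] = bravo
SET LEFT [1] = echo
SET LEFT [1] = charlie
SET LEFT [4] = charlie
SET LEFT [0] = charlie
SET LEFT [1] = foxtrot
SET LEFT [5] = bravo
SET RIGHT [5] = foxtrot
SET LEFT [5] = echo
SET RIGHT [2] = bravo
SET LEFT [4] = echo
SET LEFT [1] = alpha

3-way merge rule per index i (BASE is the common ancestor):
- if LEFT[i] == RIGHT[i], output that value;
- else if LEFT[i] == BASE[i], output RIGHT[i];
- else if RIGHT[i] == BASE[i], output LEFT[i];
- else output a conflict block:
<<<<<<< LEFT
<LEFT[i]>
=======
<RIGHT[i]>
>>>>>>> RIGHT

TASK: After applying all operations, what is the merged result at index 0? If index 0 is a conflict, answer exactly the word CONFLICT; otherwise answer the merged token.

Answer: charlie

Derivation:
Final LEFT:  [charlie, alpha, bravo, alpha, echo, echo]
Final RIGHT: [alpha, alpha, bravo, alpha, bravo, foxtrot]
i=0: L=charlie, R=alpha=BASE -> take LEFT -> charlie
i=1: L=alpha R=alpha -> agree -> alpha
i=2: L=bravo R=bravo -> agree -> bravo
i=3: L=alpha R=alpha -> agree -> alpha
i=4: L=echo, R=bravo=BASE -> take LEFT -> echo
i=5: BASE=charlie L=echo R=foxtrot all differ -> CONFLICT
Index 0 -> charlie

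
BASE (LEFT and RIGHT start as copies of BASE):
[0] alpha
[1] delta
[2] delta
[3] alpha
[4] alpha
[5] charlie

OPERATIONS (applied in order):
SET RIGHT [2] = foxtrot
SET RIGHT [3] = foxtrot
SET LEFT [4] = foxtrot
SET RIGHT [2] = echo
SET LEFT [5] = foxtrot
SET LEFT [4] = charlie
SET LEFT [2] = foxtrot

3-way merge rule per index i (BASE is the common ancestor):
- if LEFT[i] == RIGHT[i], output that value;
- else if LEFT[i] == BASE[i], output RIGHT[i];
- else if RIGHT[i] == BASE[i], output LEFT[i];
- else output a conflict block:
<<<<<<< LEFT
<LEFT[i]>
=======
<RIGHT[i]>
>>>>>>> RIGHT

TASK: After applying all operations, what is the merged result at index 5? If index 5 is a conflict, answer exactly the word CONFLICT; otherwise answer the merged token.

Answer: foxtrot

Derivation:
Final LEFT:  [alpha, delta, foxtrot, alpha, charlie, foxtrot]
Final RIGHT: [alpha, delta, echo, foxtrot, alpha, charlie]
i=0: L=alpha R=alpha -> agree -> alpha
i=1: L=delta R=delta -> agree -> delta
i=2: BASE=delta L=foxtrot R=echo all differ -> CONFLICT
i=3: L=alpha=BASE, R=foxtrot -> take RIGHT -> foxtrot
i=4: L=charlie, R=alpha=BASE -> take LEFT -> charlie
i=5: L=foxtrot, R=charlie=BASE -> take LEFT -> foxtrot
Index 5 -> foxtrot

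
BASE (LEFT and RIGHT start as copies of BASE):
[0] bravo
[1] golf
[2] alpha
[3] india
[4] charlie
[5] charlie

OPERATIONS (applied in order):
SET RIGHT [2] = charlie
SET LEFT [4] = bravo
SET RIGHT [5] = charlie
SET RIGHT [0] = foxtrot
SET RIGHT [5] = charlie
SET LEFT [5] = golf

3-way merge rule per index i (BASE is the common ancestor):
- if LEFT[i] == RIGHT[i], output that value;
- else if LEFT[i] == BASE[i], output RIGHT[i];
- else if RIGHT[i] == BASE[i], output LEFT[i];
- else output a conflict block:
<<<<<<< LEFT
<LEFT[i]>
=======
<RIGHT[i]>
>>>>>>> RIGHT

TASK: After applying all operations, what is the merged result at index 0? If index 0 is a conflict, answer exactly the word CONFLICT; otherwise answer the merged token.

Final LEFT:  [bravo, golf, alpha, india, bravo, golf]
Final RIGHT: [foxtrot, golf, charlie, india, charlie, charlie]
i=0: L=bravo=BASE, R=foxtrot -> take RIGHT -> foxtrot
i=1: L=golf R=golf -> agree -> golf
i=2: L=alpha=BASE, R=charlie -> take RIGHT -> charlie
i=3: L=india R=india -> agree -> india
i=4: L=bravo, R=charlie=BASE -> take LEFT -> bravo
i=5: L=golf, R=charlie=BASE -> take LEFT -> golf
Index 0 -> foxtrot

Answer: foxtrot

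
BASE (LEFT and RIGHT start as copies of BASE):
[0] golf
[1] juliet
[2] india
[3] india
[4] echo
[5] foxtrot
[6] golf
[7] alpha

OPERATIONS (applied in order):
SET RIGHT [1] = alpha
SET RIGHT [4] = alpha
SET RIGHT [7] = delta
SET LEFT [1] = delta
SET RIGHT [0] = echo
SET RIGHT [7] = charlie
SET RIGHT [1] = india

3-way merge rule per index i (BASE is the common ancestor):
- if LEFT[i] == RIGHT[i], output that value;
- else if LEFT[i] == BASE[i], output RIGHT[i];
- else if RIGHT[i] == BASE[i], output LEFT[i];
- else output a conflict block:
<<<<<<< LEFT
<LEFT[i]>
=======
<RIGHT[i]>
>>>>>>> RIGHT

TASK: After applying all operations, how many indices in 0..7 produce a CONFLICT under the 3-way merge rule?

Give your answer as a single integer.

Answer: 1

Derivation:
Final LEFT:  [golf, delta, india, india, echo, foxtrot, golf, alpha]
Final RIGHT: [echo, india, india, india, alpha, foxtrot, golf, charlie]
i=0: L=golf=BASE, R=echo -> take RIGHT -> echo
i=1: BASE=juliet L=delta R=india all differ -> CONFLICT
i=2: L=india R=india -> agree -> india
i=3: L=india R=india -> agree -> india
i=4: L=echo=BASE, R=alpha -> take RIGHT -> alpha
i=5: L=foxtrot R=foxtrot -> agree -> foxtrot
i=6: L=golf R=golf -> agree -> golf
i=7: L=alpha=BASE, R=charlie -> take RIGHT -> charlie
Conflict count: 1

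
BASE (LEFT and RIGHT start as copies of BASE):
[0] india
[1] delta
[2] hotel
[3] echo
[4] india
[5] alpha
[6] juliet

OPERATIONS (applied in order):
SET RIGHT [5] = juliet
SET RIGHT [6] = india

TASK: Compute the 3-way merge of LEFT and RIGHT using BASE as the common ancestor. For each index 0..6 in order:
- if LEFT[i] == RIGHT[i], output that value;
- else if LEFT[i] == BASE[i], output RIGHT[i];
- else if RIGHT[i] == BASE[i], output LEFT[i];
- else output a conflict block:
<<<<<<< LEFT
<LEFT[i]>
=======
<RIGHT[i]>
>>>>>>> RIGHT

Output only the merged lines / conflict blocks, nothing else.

Final LEFT:  [india, delta, hotel, echo, india, alpha, juliet]
Final RIGHT: [india, delta, hotel, echo, india, juliet, india]
i=0: L=india R=india -> agree -> india
i=1: L=delta R=delta -> agree -> delta
i=2: L=hotel R=hotel -> agree -> hotel
i=3: L=echo R=echo -> agree -> echo
i=4: L=india R=india -> agree -> india
i=5: L=alpha=BASE, R=juliet -> take RIGHT -> juliet
i=6: L=juliet=BASE, R=india -> take RIGHT -> india

Answer: india
delta
hotel
echo
india
juliet
india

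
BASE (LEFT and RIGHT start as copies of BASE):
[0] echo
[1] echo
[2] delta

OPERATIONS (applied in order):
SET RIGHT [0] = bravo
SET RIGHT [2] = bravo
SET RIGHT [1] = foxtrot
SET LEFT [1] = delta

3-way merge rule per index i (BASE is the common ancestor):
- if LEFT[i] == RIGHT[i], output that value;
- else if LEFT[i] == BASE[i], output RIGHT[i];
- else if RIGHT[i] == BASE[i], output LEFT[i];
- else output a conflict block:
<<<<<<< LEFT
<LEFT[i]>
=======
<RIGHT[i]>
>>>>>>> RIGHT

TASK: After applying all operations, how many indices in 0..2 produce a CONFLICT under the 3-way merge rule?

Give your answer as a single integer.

Final LEFT:  [echo, delta, delta]
Final RIGHT: [bravo, foxtrot, bravo]
i=0: L=echo=BASE, R=bravo -> take RIGHT -> bravo
i=1: BASE=echo L=delta R=foxtrot all differ -> CONFLICT
i=2: L=delta=BASE, R=bravo -> take RIGHT -> bravo
Conflict count: 1

Answer: 1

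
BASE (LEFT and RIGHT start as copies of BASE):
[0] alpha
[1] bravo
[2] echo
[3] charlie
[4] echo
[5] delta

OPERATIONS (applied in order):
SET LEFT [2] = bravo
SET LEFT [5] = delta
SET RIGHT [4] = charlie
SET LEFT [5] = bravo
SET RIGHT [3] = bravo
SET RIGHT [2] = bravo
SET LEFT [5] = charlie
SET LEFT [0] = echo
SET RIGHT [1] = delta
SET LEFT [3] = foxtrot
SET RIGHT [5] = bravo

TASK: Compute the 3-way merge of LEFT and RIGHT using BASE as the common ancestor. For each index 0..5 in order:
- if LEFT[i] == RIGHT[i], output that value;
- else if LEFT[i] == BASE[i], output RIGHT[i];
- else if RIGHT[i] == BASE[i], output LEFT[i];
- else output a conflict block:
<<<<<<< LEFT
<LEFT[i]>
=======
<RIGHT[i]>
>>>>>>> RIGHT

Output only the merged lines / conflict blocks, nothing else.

Answer: echo
delta
bravo
<<<<<<< LEFT
foxtrot
=======
bravo
>>>>>>> RIGHT
charlie
<<<<<<< LEFT
charlie
=======
bravo
>>>>>>> RIGHT

Derivation:
Final LEFT:  [echo, bravo, bravo, foxtrot, echo, charlie]
Final RIGHT: [alpha, delta, bravo, bravo, charlie, bravo]
i=0: L=echo, R=alpha=BASE -> take LEFT -> echo
i=1: L=bravo=BASE, R=delta -> take RIGHT -> delta
i=2: L=bravo R=bravo -> agree -> bravo
i=3: BASE=charlie L=foxtrot R=bravo all differ -> CONFLICT
i=4: L=echo=BASE, R=charlie -> take RIGHT -> charlie
i=5: BASE=delta L=charlie R=bravo all differ -> CONFLICT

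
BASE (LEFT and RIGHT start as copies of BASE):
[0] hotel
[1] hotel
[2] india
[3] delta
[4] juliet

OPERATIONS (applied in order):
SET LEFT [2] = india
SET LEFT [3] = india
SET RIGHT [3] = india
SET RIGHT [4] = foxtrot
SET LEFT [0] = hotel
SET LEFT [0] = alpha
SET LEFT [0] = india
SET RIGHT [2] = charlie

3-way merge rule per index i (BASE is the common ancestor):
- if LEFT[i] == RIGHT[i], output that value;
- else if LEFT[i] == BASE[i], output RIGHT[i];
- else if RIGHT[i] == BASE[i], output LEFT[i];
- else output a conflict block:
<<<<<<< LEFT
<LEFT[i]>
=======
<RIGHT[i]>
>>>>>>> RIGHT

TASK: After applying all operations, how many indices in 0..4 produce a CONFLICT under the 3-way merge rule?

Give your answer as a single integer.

Final LEFT:  [india, hotel, india, india, juliet]
Final RIGHT: [hotel, hotel, charlie, india, foxtrot]
i=0: L=india, R=hotel=BASE -> take LEFT -> india
i=1: L=hotel R=hotel -> agree -> hotel
i=2: L=india=BASE, R=charlie -> take RIGHT -> charlie
i=3: L=india R=india -> agree -> india
i=4: L=juliet=BASE, R=foxtrot -> take RIGHT -> foxtrot
Conflict count: 0

Answer: 0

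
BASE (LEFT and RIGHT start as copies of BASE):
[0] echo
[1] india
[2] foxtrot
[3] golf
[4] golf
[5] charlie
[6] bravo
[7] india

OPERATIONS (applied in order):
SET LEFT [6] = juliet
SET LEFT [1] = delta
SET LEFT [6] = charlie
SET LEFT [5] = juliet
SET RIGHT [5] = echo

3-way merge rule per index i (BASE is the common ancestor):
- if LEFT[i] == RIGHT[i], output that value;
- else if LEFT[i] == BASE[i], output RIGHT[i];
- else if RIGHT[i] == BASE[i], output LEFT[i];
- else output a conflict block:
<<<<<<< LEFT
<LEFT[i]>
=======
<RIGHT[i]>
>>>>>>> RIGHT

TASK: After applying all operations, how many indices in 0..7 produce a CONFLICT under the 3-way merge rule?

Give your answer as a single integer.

Final LEFT:  [echo, delta, foxtrot, golf, golf, juliet, charlie, india]
Final RIGHT: [echo, india, foxtrot, golf, golf, echo, bravo, india]
i=0: L=echo R=echo -> agree -> echo
i=1: L=delta, R=india=BASE -> take LEFT -> delta
i=2: L=foxtrot R=foxtrot -> agree -> foxtrot
i=3: L=golf R=golf -> agree -> golf
i=4: L=golf R=golf -> agree -> golf
i=5: BASE=charlie L=juliet R=echo all differ -> CONFLICT
i=6: L=charlie, R=bravo=BASE -> take LEFT -> charlie
i=7: L=india R=india -> agree -> india
Conflict count: 1

Answer: 1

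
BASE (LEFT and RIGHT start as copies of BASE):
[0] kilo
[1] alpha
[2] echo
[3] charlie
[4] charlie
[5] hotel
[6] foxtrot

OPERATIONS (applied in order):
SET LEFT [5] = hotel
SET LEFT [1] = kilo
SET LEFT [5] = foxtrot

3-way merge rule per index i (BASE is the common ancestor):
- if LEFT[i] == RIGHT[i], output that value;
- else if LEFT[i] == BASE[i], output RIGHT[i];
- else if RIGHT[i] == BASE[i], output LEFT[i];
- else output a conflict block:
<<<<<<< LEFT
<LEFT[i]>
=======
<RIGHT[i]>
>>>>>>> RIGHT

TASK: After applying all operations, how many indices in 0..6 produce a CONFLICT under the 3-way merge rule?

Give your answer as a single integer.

Answer: 0

Derivation:
Final LEFT:  [kilo, kilo, echo, charlie, charlie, foxtrot, foxtrot]
Final RIGHT: [kilo, alpha, echo, charlie, charlie, hotel, foxtrot]
i=0: L=kilo R=kilo -> agree -> kilo
i=1: L=kilo, R=alpha=BASE -> take LEFT -> kilo
i=2: L=echo R=echo -> agree -> echo
i=3: L=charlie R=charlie -> agree -> charlie
i=4: L=charlie R=charlie -> agree -> charlie
i=5: L=foxtrot, R=hotel=BASE -> take LEFT -> foxtrot
i=6: L=foxtrot R=foxtrot -> agree -> foxtrot
Conflict count: 0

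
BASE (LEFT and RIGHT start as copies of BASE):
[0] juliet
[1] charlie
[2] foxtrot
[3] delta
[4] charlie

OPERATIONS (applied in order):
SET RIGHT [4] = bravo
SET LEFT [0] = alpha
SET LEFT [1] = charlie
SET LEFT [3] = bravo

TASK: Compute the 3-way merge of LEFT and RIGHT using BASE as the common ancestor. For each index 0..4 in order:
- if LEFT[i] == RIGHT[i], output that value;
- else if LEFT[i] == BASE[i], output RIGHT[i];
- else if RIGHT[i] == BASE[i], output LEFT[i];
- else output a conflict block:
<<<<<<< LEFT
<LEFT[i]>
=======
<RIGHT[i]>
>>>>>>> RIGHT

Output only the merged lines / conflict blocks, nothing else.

Answer: alpha
charlie
foxtrot
bravo
bravo

Derivation:
Final LEFT:  [alpha, charlie, foxtrot, bravo, charlie]
Final RIGHT: [juliet, charlie, foxtrot, delta, bravo]
i=0: L=alpha, R=juliet=BASE -> take LEFT -> alpha
i=1: L=charlie R=charlie -> agree -> charlie
i=2: L=foxtrot R=foxtrot -> agree -> foxtrot
i=3: L=bravo, R=delta=BASE -> take LEFT -> bravo
i=4: L=charlie=BASE, R=bravo -> take RIGHT -> bravo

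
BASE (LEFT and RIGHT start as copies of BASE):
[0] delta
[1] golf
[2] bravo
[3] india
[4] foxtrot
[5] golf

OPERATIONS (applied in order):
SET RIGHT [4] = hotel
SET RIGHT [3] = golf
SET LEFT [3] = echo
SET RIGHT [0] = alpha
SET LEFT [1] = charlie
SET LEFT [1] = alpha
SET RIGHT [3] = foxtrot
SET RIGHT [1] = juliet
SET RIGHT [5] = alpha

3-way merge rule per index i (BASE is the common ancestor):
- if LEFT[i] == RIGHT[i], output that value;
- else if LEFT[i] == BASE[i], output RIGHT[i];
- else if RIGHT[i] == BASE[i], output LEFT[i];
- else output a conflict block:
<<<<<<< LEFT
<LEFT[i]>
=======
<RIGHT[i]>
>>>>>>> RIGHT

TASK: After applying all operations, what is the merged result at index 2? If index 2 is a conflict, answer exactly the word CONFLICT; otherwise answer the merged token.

Final LEFT:  [delta, alpha, bravo, echo, foxtrot, golf]
Final RIGHT: [alpha, juliet, bravo, foxtrot, hotel, alpha]
i=0: L=delta=BASE, R=alpha -> take RIGHT -> alpha
i=1: BASE=golf L=alpha R=juliet all differ -> CONFLICT
i=2: L=bravo R=bravo -> agree -> bravo
i=3: BASE=india L=echo R=foxtrot all differ -> CONFLICT
i=4: L=foxtrot=BASE, R=hotel -> take RIGHT -> hotel
i=5: L=golf=BASE, R=alpha -> take RIGHT -> alpha
Index 2 -> bravo

Answer: bravo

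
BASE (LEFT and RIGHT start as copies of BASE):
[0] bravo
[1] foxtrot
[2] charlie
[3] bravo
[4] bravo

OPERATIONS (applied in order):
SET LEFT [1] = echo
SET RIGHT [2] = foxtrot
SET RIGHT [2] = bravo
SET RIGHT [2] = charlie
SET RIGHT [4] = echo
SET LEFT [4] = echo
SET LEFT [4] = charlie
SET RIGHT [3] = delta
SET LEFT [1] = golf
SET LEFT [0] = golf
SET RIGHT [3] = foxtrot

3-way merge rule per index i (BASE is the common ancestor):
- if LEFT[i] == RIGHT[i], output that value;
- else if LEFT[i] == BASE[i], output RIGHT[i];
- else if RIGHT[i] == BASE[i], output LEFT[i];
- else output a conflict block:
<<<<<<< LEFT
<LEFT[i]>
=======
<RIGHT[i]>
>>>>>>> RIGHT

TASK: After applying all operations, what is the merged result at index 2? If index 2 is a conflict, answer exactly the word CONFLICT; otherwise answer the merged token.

Final LEFT:  [golf, golf, charlie, bravo, charlie]
Final RIGHT: [bravo, foxtrot, charlie, foxtrot, echo]
i=0: L=golf, R=bravo=BASE -> take LEFT -> golf
i=1: L=golf, R=foxtrot=BASE -> take LEFT -> golf
i=2: L=charlie R=charlie -> agree -> charlie
i=3: L=bravo=BASE, R=foxtrot -> take RIGHT -> foxtrot
i=4: BASE=bravo L=charlie R=echo all differ -> CONFLICT
Index 2 -> charlie

Answer: charlie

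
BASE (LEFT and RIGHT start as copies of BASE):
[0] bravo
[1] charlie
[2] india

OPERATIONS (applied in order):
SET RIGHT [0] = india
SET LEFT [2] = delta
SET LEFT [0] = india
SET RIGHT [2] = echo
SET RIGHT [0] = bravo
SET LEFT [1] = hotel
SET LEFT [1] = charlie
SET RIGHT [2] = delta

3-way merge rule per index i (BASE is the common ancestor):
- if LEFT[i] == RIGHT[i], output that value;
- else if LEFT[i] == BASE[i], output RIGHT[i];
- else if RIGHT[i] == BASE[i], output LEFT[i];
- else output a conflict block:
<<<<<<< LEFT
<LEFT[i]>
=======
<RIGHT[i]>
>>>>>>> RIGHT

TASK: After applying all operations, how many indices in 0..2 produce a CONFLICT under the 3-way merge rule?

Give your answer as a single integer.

Final LEFT:  [india, charlie, delta]
Final RIGHT: [bravo, charlie, delta]
i=0: L=india, R=bravo=BASE -> take LEFT -> india
i=1: L=charlie R=charlie -> agree -> charlie
i=2: L=delta R=delta -> agree -> delta
Conflict count: 0

Answer: 0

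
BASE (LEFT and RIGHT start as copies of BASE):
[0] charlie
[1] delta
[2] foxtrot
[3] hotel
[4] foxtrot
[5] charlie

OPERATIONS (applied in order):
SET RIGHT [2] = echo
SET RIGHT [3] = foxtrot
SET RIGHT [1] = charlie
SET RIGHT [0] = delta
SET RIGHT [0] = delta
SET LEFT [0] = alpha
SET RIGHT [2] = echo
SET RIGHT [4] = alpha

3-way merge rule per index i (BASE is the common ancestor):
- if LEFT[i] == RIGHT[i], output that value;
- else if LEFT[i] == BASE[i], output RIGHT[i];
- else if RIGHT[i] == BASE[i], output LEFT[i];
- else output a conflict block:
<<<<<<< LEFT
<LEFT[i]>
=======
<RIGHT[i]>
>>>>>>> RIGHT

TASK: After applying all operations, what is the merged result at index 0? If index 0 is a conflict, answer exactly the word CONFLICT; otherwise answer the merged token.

Final LEFT:  [alpha, delta, foxtrot, hotel, foxtrot, charlie]
Final RIGHT: [delta, charlie, echo, foxtrot, alpha, charlie]
i=0: BASE=charlie L=alpha R=delta all differ -> CONFLICT
i=1: L=delta=BASE, R=charlie -> take RIGHT -> charlie
i=2: L=foxtrot=BASE, R=echo -> take RIGHT -> echo
i=3: L=hotel=BASE, R=foxtrot -> take RIGHT -> foxtrot
i=4: L=foxtrot=BASE, R=alpha -> take RIGHT -> alpha
i=5: L=charlie R=charlie -> agree -> charlie
Index 0 -> CONFLICT

Answer: CONFLICT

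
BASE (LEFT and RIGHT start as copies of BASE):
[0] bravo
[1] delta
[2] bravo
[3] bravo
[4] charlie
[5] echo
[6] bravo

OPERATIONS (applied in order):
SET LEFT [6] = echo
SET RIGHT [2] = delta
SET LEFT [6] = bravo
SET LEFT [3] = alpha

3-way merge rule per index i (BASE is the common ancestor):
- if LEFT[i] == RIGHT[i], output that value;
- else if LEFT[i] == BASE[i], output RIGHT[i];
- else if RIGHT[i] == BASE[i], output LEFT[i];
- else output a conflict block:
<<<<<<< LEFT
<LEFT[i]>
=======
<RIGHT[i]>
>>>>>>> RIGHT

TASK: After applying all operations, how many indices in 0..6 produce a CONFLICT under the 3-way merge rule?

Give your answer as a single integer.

Answer: 0

Derivation:
Final LEFT:  [bravo, delta, bravo, alpha, charlie, echo, bravo]
Final RIGHT: [bravo, delta, delta, bravo, charlie, echo, bravo]
i=0: L=bravo R=bravo -> agree -> bravo
i=1: L=delta R=delta -> agree -> delta
i=2: L=bravo=BASE, R=delta -> take RIGHT -> delta
i=3: L=alpha, R=bravo=BASE -> take LEFT -> alpha
i=4: L=charlie R=charlie -> agree -> charlie
i=5: L=echo R=echo -> agree -> echo
i=6: L=bravo R=bravo -> agree -> bravo
Conflict count: 0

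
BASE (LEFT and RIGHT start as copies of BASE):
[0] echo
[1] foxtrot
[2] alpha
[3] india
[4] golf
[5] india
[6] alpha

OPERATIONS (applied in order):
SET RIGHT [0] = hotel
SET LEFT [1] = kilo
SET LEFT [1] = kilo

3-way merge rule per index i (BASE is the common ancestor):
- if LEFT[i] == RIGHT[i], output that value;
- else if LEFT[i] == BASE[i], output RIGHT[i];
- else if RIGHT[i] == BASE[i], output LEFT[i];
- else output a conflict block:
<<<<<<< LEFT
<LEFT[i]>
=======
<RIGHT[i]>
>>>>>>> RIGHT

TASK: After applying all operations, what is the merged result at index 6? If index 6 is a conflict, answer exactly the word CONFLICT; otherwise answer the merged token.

Final LEFT:  [echo, kilo, alpha, india, golf, india, alpha]
Final RIGHT: [hotel, foxtrot, alpha, india, golf, india, alpha]
i=0: L=echo=BASE, R=hotel -> take RIGHT -> hotel
i=1: L=kilo, R=foxtrot=BASE -> take LEFT -> kilo
i=2: L=alpha R=alpha -> agree -> alpha
i=3: L=india R=india -> agree -> india
i=4: L=golf R=golf -> agree -> golf
i=5: L=india R=india -> agree -> india
i=6: L=alpha R=alpha -> agree -> alpha
Index 6 -> alpha

Answer: alpha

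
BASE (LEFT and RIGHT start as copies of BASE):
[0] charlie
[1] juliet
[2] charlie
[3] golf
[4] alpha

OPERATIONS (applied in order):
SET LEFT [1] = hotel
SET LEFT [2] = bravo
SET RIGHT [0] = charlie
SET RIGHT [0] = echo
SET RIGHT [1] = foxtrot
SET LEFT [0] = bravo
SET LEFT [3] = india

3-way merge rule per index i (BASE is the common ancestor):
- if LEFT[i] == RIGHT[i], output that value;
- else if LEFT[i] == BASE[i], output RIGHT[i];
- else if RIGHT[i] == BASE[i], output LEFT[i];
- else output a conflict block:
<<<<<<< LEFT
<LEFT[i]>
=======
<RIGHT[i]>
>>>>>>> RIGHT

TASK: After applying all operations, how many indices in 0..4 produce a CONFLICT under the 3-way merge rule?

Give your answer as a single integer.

Answer: 2

Derivation:
Final LEFT:  [bravo, hotel, bravo, india, alpha]
Final RIGHT: [echo, foxtrot, charlie, golf, alpha]
i=0: BASE=charlie L=bravo R=echo all differ -> CONFLICT
i=1: BASE=juliet L=hotel R=foxtrot all differ -> CONFLICT
i=2: L=bravo, R=charlie=BASE -> take LEFT -> bravo
i=3: L=india, R=golf=BASE -> take LEFT -> india
i=4: L=alpha R=alpha -> agree -> alpha
Conflict count: 2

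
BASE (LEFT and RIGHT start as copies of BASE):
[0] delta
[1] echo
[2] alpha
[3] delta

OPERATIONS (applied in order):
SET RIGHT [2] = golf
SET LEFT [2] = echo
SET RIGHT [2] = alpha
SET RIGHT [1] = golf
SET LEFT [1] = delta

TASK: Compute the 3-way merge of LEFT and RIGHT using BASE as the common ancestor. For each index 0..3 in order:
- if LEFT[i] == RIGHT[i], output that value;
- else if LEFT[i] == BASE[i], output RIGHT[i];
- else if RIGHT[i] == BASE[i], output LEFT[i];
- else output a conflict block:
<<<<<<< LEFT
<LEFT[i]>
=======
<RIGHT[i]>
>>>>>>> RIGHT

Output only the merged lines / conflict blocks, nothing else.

Answer: delta
<<<<<<< LEFT
delta
=======
golf
>>>>>>> RIGHT
echo
delta

Derivation:
Final LEFT:  [delta, delta, echo, delta]
Final RIGHT: [delta, golf, alpha, delta]
i=0: L=delta R=delta -> agree -> delta
i=1: BASE=echo L=delta R=golf all differ -> CONFLICT
i=2: L=echo, R=alpha=BASE -> take LEFT -> echo
i=3: L=delta R=delta -> agree -> delta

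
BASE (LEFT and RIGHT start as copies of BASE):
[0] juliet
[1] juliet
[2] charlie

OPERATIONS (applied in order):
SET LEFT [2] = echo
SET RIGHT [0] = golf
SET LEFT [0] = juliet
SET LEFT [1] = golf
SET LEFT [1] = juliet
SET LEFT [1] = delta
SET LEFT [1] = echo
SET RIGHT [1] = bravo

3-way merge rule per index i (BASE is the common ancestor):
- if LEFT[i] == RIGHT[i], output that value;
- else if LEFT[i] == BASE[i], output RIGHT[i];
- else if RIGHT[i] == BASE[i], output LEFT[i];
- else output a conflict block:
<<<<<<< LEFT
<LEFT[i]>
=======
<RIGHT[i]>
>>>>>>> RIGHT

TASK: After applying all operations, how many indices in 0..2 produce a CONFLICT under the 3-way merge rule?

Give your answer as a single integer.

Final LEFT:  [juliet, echo, echo]
Final RIGHT: [golf, bravo, charlie]
i=0: L=juliet=BASE, R=golf -> take RIGHT -> golf
i=1: BASE=juliet L=echo R=bravo all differ -> CONFLICT
i=2: L=echo, R=charlie=BASE -> take LEFT -> echo
Conflict count: 1

Answer: 1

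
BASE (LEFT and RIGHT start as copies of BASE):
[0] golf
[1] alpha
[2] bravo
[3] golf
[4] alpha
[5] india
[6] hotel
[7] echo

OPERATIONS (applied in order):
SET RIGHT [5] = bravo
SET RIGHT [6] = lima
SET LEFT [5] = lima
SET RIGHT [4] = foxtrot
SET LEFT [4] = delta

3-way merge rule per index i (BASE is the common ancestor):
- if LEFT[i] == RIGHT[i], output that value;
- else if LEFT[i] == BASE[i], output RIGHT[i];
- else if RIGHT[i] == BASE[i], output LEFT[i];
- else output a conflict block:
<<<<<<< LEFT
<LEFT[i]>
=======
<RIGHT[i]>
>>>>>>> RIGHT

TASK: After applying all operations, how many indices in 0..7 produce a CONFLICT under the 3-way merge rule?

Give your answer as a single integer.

Answer: 2

Derivation:
Final LEFT:  [golf, alpha, bravo, golf, delta, lima, hotel, echo]
Final RIGHT: [golf, alpha, bravo, golf, foxtrot, bravo, lima, echo]
i=0: L=golf R=golf -> agree -> golf
i=1: L=alpha R=alpha -> agree -> alpha
i=2: L=bravo R=bravo -> agree -> bravo
i=3: L=golf R=golf -> agree -> golf
i=4: BASE=alpha L=delta R=foxtrot all differ -> CONFLICT
i=5: BASE=india L=lima R=bravo all differ -> CONFLICT
i=6: L=hotel=BASE, R=lima -> take RIGHT -> lima
i=7: L=echo R=echo -> agree -> echo
Conflict count: 2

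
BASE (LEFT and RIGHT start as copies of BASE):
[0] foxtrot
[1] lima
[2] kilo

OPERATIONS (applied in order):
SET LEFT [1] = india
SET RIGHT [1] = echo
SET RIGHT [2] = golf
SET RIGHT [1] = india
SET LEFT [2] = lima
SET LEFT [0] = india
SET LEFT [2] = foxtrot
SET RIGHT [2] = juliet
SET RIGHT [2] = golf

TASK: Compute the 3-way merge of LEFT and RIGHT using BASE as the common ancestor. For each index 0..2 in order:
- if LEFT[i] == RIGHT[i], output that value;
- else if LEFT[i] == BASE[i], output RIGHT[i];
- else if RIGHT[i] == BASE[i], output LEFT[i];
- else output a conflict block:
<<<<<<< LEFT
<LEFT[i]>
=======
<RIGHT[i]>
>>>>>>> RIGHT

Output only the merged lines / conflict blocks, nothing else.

Final LEFT:  [india, india, foxtrot]
Final RIGHT: [foxtrot, india, golf]
i=0: L=india, R=foxtrot=BASE -> take LEFT -> india
i=1: L=india R=india -> agree -> india
i=2: BASE=kilo L=foxtrot R=golf all differ -> CONFLICT

Answer: india
india
<<<<<<< LEFT
foxtrot
=======
golf
>>>>>>> RIGHT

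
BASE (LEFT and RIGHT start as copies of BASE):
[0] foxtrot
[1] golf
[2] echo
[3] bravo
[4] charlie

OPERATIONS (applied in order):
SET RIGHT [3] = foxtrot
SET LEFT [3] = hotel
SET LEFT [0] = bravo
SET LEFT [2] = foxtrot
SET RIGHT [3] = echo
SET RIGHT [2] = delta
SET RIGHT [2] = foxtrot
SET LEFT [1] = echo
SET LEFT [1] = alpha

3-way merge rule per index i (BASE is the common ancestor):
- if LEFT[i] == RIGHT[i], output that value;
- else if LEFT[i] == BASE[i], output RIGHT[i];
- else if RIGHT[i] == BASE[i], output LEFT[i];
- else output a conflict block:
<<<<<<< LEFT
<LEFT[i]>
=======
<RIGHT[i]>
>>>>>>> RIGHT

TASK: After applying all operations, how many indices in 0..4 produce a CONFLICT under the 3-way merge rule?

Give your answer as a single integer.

Answer: 1

Derivation:
Final LEFT:  [bravo, alpha, foxtrot, hotel, charlie]
Final RIGHT: [foxtrot, golf, foxtrot, echo, charlie]
i=0: L=bravo, R=foxtrot=BASE -> take LEFT -> bravo
i=1: L=alpha, R=golf=BASE -> take LEFT -> alpha
i=2: L=foxtrot R=foxtrot -> agree -> foxtrot
i=3: BASE=bravo L=hotel R=echo all differ -> CONFLICT
i=4: L=charlie R=charlie -> agree -> charlie
Conflict count: 1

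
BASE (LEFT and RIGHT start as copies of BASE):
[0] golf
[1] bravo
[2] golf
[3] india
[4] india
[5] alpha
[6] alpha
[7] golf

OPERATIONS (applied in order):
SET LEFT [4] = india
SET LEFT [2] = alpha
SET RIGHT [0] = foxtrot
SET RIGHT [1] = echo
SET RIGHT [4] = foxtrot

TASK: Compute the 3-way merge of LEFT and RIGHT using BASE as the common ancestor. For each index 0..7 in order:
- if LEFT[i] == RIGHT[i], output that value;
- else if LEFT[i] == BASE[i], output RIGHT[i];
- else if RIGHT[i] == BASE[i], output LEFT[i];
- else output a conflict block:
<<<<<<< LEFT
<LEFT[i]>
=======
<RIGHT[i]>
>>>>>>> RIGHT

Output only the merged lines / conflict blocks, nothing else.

Final LEFT:  [golf, bravo, alpha, india, india, alpha, alpha, golf]
Final RIGHT: [foxtrot, echo, golf, india, foxtrot, alpha, alpha, golf]
i=0: L=golf=BASE, R=foxtrot -> take RIGHT -> foxtrot
i=1: L=bravo=BASE, R=echo -> take RIGHT -> echo
i=2: L=alpha, R=golf=BASE -> take LEFT -> alpha
i=3: L=india R=india -> agree -> india
i=4: L=india=BASE, R=foxtrot -> take RIGHT -> foxtrot
i=5: L=alpha R=alpha -> agree -> alpha
i=6: L=alpha R=alpha -> agree -> alpha
i=7: L=golf R=golf -> agree -> golf

Answer: foxtrot
echo
alpha
india
foxtrot
alpha
alpha
golf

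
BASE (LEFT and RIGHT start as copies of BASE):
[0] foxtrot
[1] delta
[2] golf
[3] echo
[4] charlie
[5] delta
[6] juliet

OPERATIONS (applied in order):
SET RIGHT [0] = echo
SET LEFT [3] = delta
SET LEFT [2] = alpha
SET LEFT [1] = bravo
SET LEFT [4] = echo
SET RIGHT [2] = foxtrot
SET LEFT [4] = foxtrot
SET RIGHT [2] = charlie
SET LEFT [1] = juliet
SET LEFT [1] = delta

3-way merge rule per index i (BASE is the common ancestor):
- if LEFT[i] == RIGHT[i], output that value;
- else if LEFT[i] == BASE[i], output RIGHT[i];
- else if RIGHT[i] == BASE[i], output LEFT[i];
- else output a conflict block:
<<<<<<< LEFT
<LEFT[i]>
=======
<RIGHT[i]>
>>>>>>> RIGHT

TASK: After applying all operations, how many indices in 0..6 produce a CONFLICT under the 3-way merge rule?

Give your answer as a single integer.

Answer: 1

Derivation:
Final LEFT:  [foxtrot, delta, alpha, delta, foxtrot, delta, juliet]
Final RIGHT: [echo, delta, charlie, echo, charlie, delta, juliet]
i=0: L=foxtrot=BASE, R=echo -> take RIGHT -> echo
i=1: L=delta R=delta -> agree -> delta
i=2: BASE=golf L=alpha R=charlie all differ -> CONFLICT
i=3: L=delta, R=echo=BASE -> take LEFT -> delta
i=4: L=foxtrot, R=charlie=BASE -> take LEFT -> foxtrot
i=5: L=delta R=delta -> agree -> delta
i=6: L=juliet R=juliet -> agree -> juliet
Conflict count: 1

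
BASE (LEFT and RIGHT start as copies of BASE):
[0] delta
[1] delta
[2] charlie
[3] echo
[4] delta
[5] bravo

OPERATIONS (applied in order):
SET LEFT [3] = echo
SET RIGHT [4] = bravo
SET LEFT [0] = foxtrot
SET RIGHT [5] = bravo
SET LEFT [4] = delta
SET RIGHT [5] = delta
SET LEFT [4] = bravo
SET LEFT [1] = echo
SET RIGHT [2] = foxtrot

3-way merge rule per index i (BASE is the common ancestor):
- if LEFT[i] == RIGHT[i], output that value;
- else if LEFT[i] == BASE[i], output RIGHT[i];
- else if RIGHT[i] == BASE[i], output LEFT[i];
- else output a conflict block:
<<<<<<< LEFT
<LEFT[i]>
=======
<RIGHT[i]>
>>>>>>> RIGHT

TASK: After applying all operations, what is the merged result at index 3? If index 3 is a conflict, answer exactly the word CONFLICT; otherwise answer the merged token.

Answer: echo

Derivation:
Final LEFT:  [foxtrot, echo, charlie, echo, bravo, bravo]
Final RIGHT: [delta, delta, foxtrot, echo, bravo, delta]
i=0: L=foxtrot, R=delta=BASE -> take LEFT -> foxtrot
i=1: L=echo, R=delta=BASE -> take LEFT -> echo
i=2: L=charlie=BASE, R=foxtrot -> take RIGHT -> foxtrot
i=3: L=echo R=echo -> agree -> echo
i=4: L=bravo R=bravo -> agree -> bravo
i=5: L=bravo=BASE, R=delta -> take RIGHT -> delta
Index 3 -> echo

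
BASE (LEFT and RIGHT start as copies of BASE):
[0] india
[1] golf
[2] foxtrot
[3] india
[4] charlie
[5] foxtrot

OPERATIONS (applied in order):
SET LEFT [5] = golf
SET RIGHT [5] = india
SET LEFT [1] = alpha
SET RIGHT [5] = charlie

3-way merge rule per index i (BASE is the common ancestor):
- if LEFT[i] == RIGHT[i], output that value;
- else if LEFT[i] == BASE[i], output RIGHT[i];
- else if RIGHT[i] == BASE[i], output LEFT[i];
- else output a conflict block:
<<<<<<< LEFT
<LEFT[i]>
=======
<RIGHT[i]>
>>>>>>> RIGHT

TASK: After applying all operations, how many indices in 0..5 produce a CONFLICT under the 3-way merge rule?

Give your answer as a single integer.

Final LEFT:  [india, alpha, foxtrot, india, charlie, golf]
Final RIGHT: [india, golf, foxtrot, india, charlie, charlie]
i=0: L=india R=india -> agree -> india
i=1: L=alpha, R=golf=BASE -> take LEFT -> alpha
i=2: L=foxtrot R=foxtrot -> agree -> foxtrot
i=3: L=india R=india -> agree -> india
i=4: L=charlie R=charlie -> agree -> charlie
i=5: BASE=foxtrot L=golf R=charlie all differ -> CONFLICT
Conflict count: 1

Answer: 1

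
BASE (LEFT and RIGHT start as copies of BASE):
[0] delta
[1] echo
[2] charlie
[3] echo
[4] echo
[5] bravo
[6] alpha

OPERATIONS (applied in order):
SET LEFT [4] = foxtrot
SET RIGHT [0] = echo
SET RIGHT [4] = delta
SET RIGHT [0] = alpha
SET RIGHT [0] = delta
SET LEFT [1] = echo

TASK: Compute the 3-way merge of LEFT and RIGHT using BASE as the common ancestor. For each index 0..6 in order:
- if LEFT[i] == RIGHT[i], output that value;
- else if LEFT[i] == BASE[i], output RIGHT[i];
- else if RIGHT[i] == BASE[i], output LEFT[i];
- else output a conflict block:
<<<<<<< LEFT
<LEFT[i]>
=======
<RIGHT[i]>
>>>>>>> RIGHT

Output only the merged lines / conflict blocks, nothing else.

Final LEFT:  [delta, echo, charlie, echo, foxtrot, bravo, alpha]
Final RIGHT: [delta, echo, charlie, echo, delta, bravo, alpha]
i=0: L=delta R=delta -> agree -> delta
i=1: L=echo R=echo -> agree -> echo
i=2: L=charlie R=charlie -> agree -> charlie
i=3: L=echo R=echo -> agree -> echo
i=4: BASE=echo L=foxtrot R=delta all differ -> CONFLICT
i=5: L=bravo R=bravo -> agree -> bravo
i=6: L=alpha R=alpha -> agree -> alpha

Answer: delta
echo
charlie
echo
<<<<<<< LEFT
foxtrot
=======
delta
>>>>>>> RIGHT
bravo
alpha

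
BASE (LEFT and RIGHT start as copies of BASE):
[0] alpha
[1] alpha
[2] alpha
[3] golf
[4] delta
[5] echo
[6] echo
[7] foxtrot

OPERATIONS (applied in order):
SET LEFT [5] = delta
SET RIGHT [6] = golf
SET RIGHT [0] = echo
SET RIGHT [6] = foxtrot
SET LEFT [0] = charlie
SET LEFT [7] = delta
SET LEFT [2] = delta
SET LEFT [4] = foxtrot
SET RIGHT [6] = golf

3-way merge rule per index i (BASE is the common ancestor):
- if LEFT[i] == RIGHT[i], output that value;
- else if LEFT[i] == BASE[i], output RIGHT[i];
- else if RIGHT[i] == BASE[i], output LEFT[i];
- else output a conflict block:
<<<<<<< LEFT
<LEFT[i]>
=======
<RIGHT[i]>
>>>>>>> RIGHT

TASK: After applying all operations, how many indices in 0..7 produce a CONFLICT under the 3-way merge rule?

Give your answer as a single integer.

Answer: 1

Derivation:
Final LEFT:  [charlie, alpha, delta, golf, foxtrot, delta, echo, delta]
Final RIGHT: [echo, alpha, alpha, golf, delta, echo, golf, foxtrot]
i=0: BASE=alpha L=charlie R=echo all differ -> CONFLICT
i=1: L=alpha R=alpha -> agree -> alpha
i=2: L=delta, R=alpha=BASE -> take LEFT -> delta
i=3: L=golf R=golf -> agree -> golf
i=4: L=foxtrot, R=delta=BASE -> take LEFT -> foxtrot
i=5: L=delta, R=echo=BASE -> take LEFT -> delta
i=6: L=echo=BASE, R=golf -> take RIGHT -> golf
i=7: L=delta, R=foxtrot=BASE -> take LEFT -> delta
Conflict count: 1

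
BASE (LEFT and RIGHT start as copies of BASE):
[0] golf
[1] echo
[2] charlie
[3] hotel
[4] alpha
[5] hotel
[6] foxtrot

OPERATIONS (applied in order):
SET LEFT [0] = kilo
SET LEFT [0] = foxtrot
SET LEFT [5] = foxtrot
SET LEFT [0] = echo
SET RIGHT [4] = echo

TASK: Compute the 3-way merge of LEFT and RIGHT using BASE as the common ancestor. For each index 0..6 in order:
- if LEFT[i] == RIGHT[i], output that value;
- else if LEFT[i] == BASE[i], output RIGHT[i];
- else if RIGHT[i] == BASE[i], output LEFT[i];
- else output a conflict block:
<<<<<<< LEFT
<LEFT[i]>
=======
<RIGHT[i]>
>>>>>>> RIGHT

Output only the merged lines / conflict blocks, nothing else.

Final LEFT:  [echo, echo, charlie, hotel, alpha, foxtrot, foxtrot]
Final RIGHT: [golf, echo, charlie, hotel, echo, hotel, foxtrot]
i=0: L=echo, R=golf=BASE -> take LEFT -> echo
i=1: L=echo R=echo -> agree -> echo
i=2: L=charlie R=charlie -> agree -> charlie
i=3: L=hotel R=hotel -> agree -> hotel
i=4: L=alpha=BASE, R=echo -> take RIGHT -> echo
i=5: L=foxtrot, R=hotel=BASE -> take LEFT -> foxtrot
i=6: L=foxtrot R=foxtrot -> agree -> foxtrot

Answer: echo
echo
charlie
hotel
echo
foxtrot
foxtrot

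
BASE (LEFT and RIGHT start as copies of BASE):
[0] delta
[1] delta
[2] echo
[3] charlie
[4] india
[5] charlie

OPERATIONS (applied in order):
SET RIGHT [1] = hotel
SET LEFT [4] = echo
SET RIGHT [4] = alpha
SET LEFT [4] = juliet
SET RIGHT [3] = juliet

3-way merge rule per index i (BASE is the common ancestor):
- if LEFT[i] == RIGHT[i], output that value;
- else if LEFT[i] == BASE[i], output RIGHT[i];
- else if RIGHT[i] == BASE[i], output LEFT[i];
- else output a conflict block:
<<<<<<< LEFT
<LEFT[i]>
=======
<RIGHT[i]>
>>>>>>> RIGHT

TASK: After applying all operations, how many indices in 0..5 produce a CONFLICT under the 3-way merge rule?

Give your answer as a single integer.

Answer: 1

Derivation:
Final LEFT:  [delta, delta, echo, charlie, juliet, charlie]
Final RIGHT: [delta, hotel, echo, juliet, alpha, charlie]
i=0: L=delta R=delta -> agree -> delta
i=1: L=delta=BASE, R=hotel -> take RIGHT -> hotel
i=2: L=echo R=echo -> agree -> echo
i=3: L=charlie=BASE, R=juliet -> take RIGHT -> juliet
i=4: BASE=india L=juliet R=alpha all differ -> CONFLICT
i=5: L=charlie R=charlie -> agree -> charlie
Conflict count: 1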